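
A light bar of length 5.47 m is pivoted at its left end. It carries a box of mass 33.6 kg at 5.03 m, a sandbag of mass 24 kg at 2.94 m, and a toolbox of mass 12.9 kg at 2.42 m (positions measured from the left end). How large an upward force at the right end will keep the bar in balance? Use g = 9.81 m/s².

About the left end:
Box: 33.6 × 9.81 = 329.6 N down at 5.03 m → arm 5.03 m, τ = 329.6 × 5.03 = 1658 N·m clockwise.
Sandbag: 24 × 9.81 = 235.4 N down at 2.94 m → arm 2.94 m, τ = 235.4 × 2.94 = 692.1 N·m clockwise.
Toolbox: 12.9 × 9.81 = 126.5 N down at 2.42 m → arm 2.42 m, τ = 126.5 × 2.42 = 306.1 N·m clockwise.
Net moment of the loads = 2656 N·m clockwise.
The upward force F acts at the right end, arm 5.47 m, giving F × 5.47 counterclockwise.
Στ = 0 ⇒ F × 5.47 = 2656 ⇒ F = 2656 / 5.47 = 486 N.

F ≈ 486 N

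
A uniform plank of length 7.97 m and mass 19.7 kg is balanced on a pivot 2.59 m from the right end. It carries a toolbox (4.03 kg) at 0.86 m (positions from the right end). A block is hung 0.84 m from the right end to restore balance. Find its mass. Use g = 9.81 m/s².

m ≈ 11.7 kg

About the pivot (at 2.59 m from the right end):
Beam weight: 19.7 × 9.81 = 193.3 N down at 3.985 m → arm 1.395 m, τ = 193.3 × 1.395 = 269.7 N·m counterclockwise.
Toolbox: 4.03 × 9.81 = 39.53 N down at 0.86 m → arm 1.73 m, τ = 39.53 × 1.73 = 68.39 N·m clockwise.
Net moment of known loads = 201.3 N·m counterclockwise.
An unknown mass m at 0.84 m has arm 1.75 m; its moment is m·g·1.75 clockwise.
For rotational equilibrium, m × 9.81 × 1.75 = 201.3, so m = 201.3 / (9.81 × 1.75) = 11.7 kg.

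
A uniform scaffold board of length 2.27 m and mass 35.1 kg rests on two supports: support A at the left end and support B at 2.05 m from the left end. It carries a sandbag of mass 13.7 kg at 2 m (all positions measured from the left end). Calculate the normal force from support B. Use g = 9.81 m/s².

R_B ≈ 322 N

Take moments about support A.
Beam weight: 35.1 × 9.81 = 344.3 N down at 1.135 m → arm 1.135 m, τ = 344.3 × 1.135 = 390.8 N·m clockwise.
Sandbag: 13.7 × 9.81 = 134.4 N down at 2 m → arm 2 m, τ = 134.4 × 2 = 268.8 N·m clockwise.
Net load moment about support A = 659.6 N·m clockwise.
Reaction R at support B is upward at 2.05 m, arm 2.05 m → moment R × 2.05 counterclockwise.
For rotational equilibrium, R × 2.05 = 659.6, so R = 322 N.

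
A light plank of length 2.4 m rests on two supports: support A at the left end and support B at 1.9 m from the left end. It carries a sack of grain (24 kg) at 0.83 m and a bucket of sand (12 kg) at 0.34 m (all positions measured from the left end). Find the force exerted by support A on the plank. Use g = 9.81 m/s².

Sum moments about support B (its reaction then has zero moment arm).
Sack of grain: 24 × 9.81 = 235.4 N down at 0.83 m → arm 1.07 m, τ = 235.4 × 1.07 = 251.9 N·m counterclockwise.
Bucket of sand: 12 × 9.81 = 117.7 N down at 0.34 m → arm 1.56 m, τ = 117.7 × 1.56 = 183.6 N·m counterclockwise.
Net load moment about support B = 435.5 N·m counterclockwise.
Reaction R at support A is upward at 0 m, arm 1.9 m → moment R × 1.9 clockwise.
Balancing moments: R × 1.9 = 435.5, giving R = 229 N.

R_A ≈ 229 N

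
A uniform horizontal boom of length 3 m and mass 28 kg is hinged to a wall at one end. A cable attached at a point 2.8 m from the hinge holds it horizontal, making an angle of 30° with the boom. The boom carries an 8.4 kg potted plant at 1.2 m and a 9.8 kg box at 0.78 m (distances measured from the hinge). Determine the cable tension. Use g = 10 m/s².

T ≈ 427 N

Choose the hinge as the axis so the unknown hinge reaction has zero arm there.
Beam weight: 28 × 10 = 280 N down at 1.5 m → arm 1.5 m, τ = 280 × 1.5 = 420 N·m clockwise.
Potted plant: 8.4 × 10 = 84 N down at 1.2 m → arm 1.2 m, τ = 84 × 1.2 = 100.8 N·m clockwise.
Box: 9.8 × 10 = 98 N down at 0.78 m → arm 0.78 m, τ = 98 × 0.78 = 76.44 N·m clockwise.
Total clockwise load moment = 597.2 N·m.
The cable tension T acts at 2.8 m; only its component perpendicular to the boom, T sinθ, produces torque. sin 30° = 0.5.
Setting net torque to zero: T × 2.8 × 0.5 = 597.2 → T = 597.2 / 1.4 = 427 N.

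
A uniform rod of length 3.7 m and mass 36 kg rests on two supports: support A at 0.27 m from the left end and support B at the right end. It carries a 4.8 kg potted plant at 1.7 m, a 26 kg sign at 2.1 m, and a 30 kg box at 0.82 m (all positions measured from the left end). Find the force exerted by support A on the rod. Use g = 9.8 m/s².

Choose support B as the axis so its reaction then has zero moment arm.
Beam weight: 36 × 9.8 = 352.8 N down at 1.85 m → arm 1.85 m, τ = 352.8 × 1.85 = 652.7 N·m counterclockwise.
Potted plant: 4.8 × 9.8 = 47.04 N down at 1.7 m → arm 2 m, τ = 47.04 × 2 = 94.08 N·m counterclockwise.
Sign: 26 × 9.8 = 254.8 N down at 2.1 m → arm 1.6 m, τ = 254.8 × 1.6 = 407.7 N·m counterclockwise.
Box: 30 × 9.8 = 294 N down at 0.82 m → arm 2.88 m, τ = 294 × 2.88 = 846.7 N·m counterclockwise.
Net load moment about support B = 2001 N·m counterclockwise.
Reaction R at support A is upward at 0.27 m, arm 3.43 m → moment R × 3.43 clockwise.
Balancing moments: R × 3.43 = 2001, giving R = 583 N.

R_A ≈ 583 N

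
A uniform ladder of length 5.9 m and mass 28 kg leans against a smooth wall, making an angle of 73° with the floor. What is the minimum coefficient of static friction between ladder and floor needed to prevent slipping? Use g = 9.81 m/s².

Taking torques about the foot of the ladder:
Ladder weight 28×9.81 = 274.7 N acts at 2.95 m along the ladder; its horizontal arm is 2.95·cos73° = 0.8625 m → τ = 236.9 N·m clockwise.
Wall normal N acts horizontally at the top; its moment arm is the height L sinθ = 5.9·sin73° = 5.642 m, counterclockwise.
Setting net torque to zero: N × 5.642 = 236.9 → N = 41.99 N.
ΣFx = 0 ⇒ f = N_wall = 41.99 N. ΣFy = 0 ⇒ N_floor = 274.7 N.
μ_min = f / N_floor = 41.99 / 274.7 = 0.153.

μ_min ≈ 0.153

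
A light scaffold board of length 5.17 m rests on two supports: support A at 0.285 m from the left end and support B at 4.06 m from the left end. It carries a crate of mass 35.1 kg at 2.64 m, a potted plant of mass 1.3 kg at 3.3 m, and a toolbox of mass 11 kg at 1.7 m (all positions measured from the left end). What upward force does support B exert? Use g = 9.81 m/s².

About support A:
Crate: 35.1 × 9.81 = 344.3 N down at 2.64 m → arm 2.355 m, τ = 344.3 × 2.355 = 810.8 N·m clockwise.
Potted plant: 1.3 × 9.81 = 12.75 N down at 3.3 m → arm 3.015 m, τ = 12.75 × 3.015 = 38.44 N·m clockwise.
Toolbox: 11 × 9.81 = 107.9 N down at 1.7 m → arm 1.415 m, τ = 107.9 × 1.415 = 152.7 N·m clockwise.
Net load moment about support A = 1002 N·m clockwise.
Reaction R at support B is upward at 4.06 m, arm 3.775 m → moment R × 3.775 counterclockwise.
Setting net torque to zero: R × 3.775 = 1002 → R = 265 N.

R_B ≈ 265 N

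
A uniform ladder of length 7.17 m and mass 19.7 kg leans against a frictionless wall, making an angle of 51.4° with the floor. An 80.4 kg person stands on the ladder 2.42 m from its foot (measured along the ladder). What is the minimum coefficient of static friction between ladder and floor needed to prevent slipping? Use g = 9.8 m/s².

Choose the foot of the ladder as the axis so the floor normal and friction both act there and drop out.
Ladder weight 19.7×9.8 = 193.1 N acts at 3.585 m along the ladder; its horizontal arm is 3.585·cos51.4° = 2.237 m → τ = 432 N·m clockwise.
Person: 80.4×9.8 = 787.9 N at 2.42 m → arm 1.51 m → τ = 1190 N·m clockwise.
Wall normal N acts horizontally at the top; its moment arm is the height L sinθ = 7.17·sin51.4° = 5.604 m, counterclockwise.
Setting net torque to zero: N × 5.604 = 1622 → N = 289.4 N.
ΣFx = 0 ⇒ f = N_wall = 289.4 N. ΣFy = 0 ⇒ N_floor = 981 N.
μ_min = f / N_floor = 289.4 / 981 = 0.295.

μ_min ≈ 0.295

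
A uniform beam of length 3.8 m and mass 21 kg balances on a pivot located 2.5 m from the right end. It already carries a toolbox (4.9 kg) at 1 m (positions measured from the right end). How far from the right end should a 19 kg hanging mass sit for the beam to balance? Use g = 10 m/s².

x ≈ 3.55 m from the right end

About the pivot (at 2.5 m from the right end):
Beam weight: 21 × 10 = 210 N down at 1.9 m → arm 0.6 m, τ = 210 × 0.6 = 126 N·m clockwise.
Toolbox: 4.9 × 10 = 49 N down at 1 m → arm 1.5 m, τ = 49 × 1.5 = 73.5 N·m clockwise.
Net moment of existing loads = 199.5 N·m clockwise.
The hanging mass weighs 19 × 10 = 190 N and must supply an equal counterclockwise moment, so its lever arm about the pivot is 199.5 / 190 = 1.05 m.
That puts it at 2.5 + 1.05 = 3.55 m from the right end.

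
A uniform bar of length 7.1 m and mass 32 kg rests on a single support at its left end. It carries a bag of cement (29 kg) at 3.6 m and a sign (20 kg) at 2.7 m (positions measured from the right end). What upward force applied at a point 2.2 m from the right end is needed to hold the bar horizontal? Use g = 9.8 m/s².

About the left end:
Beam weight: 32 × 9.8 = 313.6 N down at 3.55 m → arm 3.55 m, τ = 313.6 × 3.55 = 1113 N·m clockwise.
Bag of cement: 29 × 9.8 = 284.2 N down at 3.6 m → arm 3.5 m, τ = 284.2 × 3.5 = 994.7 N·m clockwise.
Sign: 20 × 9.8 = 196 N down at 2.7 m → arm 4.4 m, τ = 196 × 4.4 = 862.4 N·m clockwise.
Net moment of the loads = 2970 N·m clockwise.
The upward force F acts at a point 2.2 m from the right end, arm 4.9 m, giving F × 4.9 counterclockwise.
Setting net torque to zero: F × 4.9 = 2970 → F = 2970 / 4.9 = 606 N.

F ≈ 606 N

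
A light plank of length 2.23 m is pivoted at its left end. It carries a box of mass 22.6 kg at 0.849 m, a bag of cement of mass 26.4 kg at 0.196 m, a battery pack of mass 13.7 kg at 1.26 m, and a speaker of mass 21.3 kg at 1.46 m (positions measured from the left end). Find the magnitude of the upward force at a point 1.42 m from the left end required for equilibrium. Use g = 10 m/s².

About the left end:
Box: 22.6 × 10 = 226 N down at 0.849 m → arm 0.849 m, τ = 226 × 0.849 = 191.9 N·m clockwise.
Bag of cement: 26.4 × 10 = 264 N down at 0.196 m → arm 0.196 m, τ = 264 × 0.196 = 51.74 N·m clockwise.
Battery pack: 13.7 × 10 = 137 N down at 1.26 m → arm 1.26 m, τ = 137 × 1.26 = 172.6 N·m clockwise.
Speaker: 21.3 × 10 = 213 N down at 1.46 m → arm 1.46 m, τ = 213 × 1.46 = 311 N·m clockwise.
Net moment of the loads = 727.2 N·m clockwise.
The upward force F acts at a point 1.42 m from the left end, arm 1.42 m, giving F × 1.42 counterclockwise.
Balancing moments: F × 1.42 = 727.2, giving F = 727.2 / 1.42 = 512 N.

F ≈ 512 N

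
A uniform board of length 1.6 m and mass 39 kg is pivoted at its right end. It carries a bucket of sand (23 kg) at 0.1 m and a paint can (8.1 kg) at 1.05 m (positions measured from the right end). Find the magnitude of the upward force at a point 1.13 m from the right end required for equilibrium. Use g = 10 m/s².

Taking torques about the right end:
Beam weight: 39 × 10 = 390 N down at 0.8 m → arm 0.8 m, τ = 390 × 0.8 = 312 N·m counterclockwise.
Bucket of sand: 23 × 10 = 230 N down at 0.1 m → arm 0.1 m, τ = 230 × 0.1 = 23 N·m counterclockwise.
Paint can: 8.1 × 10 = 81 N down at 1.05 m → arm 1.05 m, τ = 81 × 1.05 = 85.05 N·m counterclockwise.
Net moment of the loads = 420.1 N·m counterclockwise.
The upward force F acts at a point 1.13 m from the right end, arm 1.13 m, giving F × 1.13 clockwise.
Balancing moments: F × 1.13 = 420.1, giving F = 420.1 / 1.13 = 372 N.

F ≈ 372 N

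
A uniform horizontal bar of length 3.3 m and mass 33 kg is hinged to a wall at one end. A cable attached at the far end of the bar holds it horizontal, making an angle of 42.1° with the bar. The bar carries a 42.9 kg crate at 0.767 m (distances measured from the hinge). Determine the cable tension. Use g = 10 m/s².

Take moments about the hinge.
Beam weight: 33 × 10 = 330 N down at 1.65 m → arm 1.65 m, τ = 330 × 1.65 = 544.5 N·m clockwise.
Crate: 42.9 × 10 = 429 N down at 0.767 m → arm 0.767 m, τ = 429 × 0.767 = 329 N·m clockwise.
Total clockwise load moment = 873.5 N·m.
The cable tension T acts at 3.3 m; only its component perpendicular to the bar, T sinθ, produces torque. sin 42.1° = 0.6704.
Στ = 0 ⇒ T × 3.3 × 0.6704 = 873.5 ⇒ T = 873.5 / 2.212 = 395 N.

T ≈ 395 N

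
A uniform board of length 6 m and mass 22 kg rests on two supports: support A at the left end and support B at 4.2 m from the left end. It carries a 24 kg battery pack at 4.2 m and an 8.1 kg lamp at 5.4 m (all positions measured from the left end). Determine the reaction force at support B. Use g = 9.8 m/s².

R_B ≈ 491 N

Sum moments about support A (its reaction then has zero moment arm).
Beam weight: 22 × 9.8 = 215.6 N down at 3 m → arm 3 m, τ = 215.6 × 3 = 646.8 N·m clockwise.
Battery pack: 24 × 9.8 = 235.2 N down at 4.2 m → arm 4.2 m, τ = 235.2 × 4.2 = 987.8 N·m clockwise.
Lamp: 8.1 × 9.8 = 79.38 N down at 5.4 m → arm 5.4 m, τ = 79.38 × 5.4 = 428.7 N·m clockwise.
Net load moment about support A = 2063 N·m clockwise.
Reaction R at support B is upward at 4.2 m, arm 4.2 m → moment R × 4.2 counterclockwise.
Στ = 0 ⇒ R × 4.2 = 2063 ⇒ R = 491 N.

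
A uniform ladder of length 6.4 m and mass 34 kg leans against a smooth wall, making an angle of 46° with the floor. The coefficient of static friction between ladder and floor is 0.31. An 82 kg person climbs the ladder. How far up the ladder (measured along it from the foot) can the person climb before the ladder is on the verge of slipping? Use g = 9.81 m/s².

d ≈ 1.58 m

About the foot of the ladder:
Ladder weight 34×9.81 = 333.5 N acts at 3.2 m along the ladder; its horizontal arm is 3.2·cos46° = 2.223 m → τ = 741.4 N·m clockwise.
Person weight 82×9.81 = 804.4 N at distance d → arm d·cos46° → τ = 804.4·d·0.6947 clockwise.
Wall normal N at the top has arm L sinθ = 4.604 m counterclockwise, so Στ = 0 gives N·4.604 = 741.4 + 558.8·d.
ΣFy = 0 ⇒ N_floor = 1138 N, so the maximum friction is μ_s·N_floor = 0.31×1138 = 352.8 N. ΣFx = 0 ⇒ N_wall = f, so at the slipping point N = 352.8 N.
Substituting: 352.8×4.604 = 741.4 + 558.8·d ⇒ d = (1624 − 741.4) / 558.8 = 1.58 m.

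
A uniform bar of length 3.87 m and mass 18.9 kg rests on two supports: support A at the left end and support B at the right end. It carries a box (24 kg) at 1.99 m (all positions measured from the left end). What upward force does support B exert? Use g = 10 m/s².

Take moments about support A.
Beam weight: 18.9 × 10 = 189 N down at 1.935 m → arm 1.935 m, τ = 189 × 1.935 = 365.7 N·m clockwise.
Box: 24 × 10 = 240 N down at 1.99 m → arm 1.99 m, τ = 240 × 1.99 = 477.6 N·m clockwise.
Net load moment about support A = 843.3 N·m clockwise.
Reaction R at support B is upward at 3.87 m, arm 3.87 m → moment R × 3.87 counterclockwise.
Balancing moments: R × 3.87 = 843.3, giving R = 218 N.

R_B ≈ 218 N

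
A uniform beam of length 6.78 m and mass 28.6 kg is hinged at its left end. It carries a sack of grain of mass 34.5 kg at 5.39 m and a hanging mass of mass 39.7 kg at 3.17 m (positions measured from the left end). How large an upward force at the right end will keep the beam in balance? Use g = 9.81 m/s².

Taking torques about the left end:
Beam weight: 28.6 × 9.81 = 280.6 N down at 3.39 m → arm 3.39 m, τ = 280.6 × 3.39 = 951.2 N·m clockwise.
Sack of grain: 34.5 × 9.81 = 338.4 N down at 5.39 m → arm 5.39 m, τ = 338.4 × 5.39 = 1824 N·m clockwise.
Hanging mass: 39.7 × 9.81 = 389.5 N down at 3.17 m → arm 3.17 m, τ = 389.5 × 3.17 = 1235 N·m clockwise.
Net moment of the loads = 4010 N·m clockwise.
The upward force F acts at the right end, arm 6.78 m, giving F × 6.78 counterclockwise.
For rotational equilibrium, F × 6.78 = 4010, so F = 4010 / 6.78 = 591 N.

F ≈ 591 N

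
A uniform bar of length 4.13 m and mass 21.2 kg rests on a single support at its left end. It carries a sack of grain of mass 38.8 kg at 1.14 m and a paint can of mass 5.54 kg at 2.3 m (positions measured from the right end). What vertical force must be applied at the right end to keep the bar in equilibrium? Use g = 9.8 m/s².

Take moments about the left end.
Beam weight: 21.2 × 9.8 = 207.8 N down at 2.065 m → arm 2.065 m, τ = 207.8 × 2.065 = 429.1 N·m clockwise.
Sack of grain: 38.8 × 9.8 = 380.2 N down at 1.14 m → arm 2.99 m, τ = 380.2 × 2.99 = 1137 N·m clockwise.
Paint can: 5.54 × 9.8 = 54.29 N down at 2.3 m → arm 1.83 m, τ = 54.29 × 1.83 = 99.35 N·m clockwise.
Net moment of the loads = 1665 N·m clockwise.
The upward force F acts at the right end, arm 4.13 m, giving F × 4.13 counterclockwise.
Balancing moments: F × 4.13 = 1665, giving F = 1665 / 4.13 = 403 N.

F ≈ 403 N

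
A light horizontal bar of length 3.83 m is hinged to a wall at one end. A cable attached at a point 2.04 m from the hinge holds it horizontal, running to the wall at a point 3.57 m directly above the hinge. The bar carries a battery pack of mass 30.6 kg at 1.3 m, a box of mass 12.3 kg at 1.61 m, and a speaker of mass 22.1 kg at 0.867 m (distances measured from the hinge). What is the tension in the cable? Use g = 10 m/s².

Taking torques about the hinge:
Battery pack: 30.6 × 10 = 306 N down at 1.3 m → arm 1.3 m, τ = 306 × 1.3 = 397.8 N·m clockwise.
Box: 12.3 × 10 = 123 N down at 1.61 m → arm 1.61 m, τ = 123 × 1.61 = 198 N·m clockwise.
Speaker: 22.1 × 10 = 221 N down at 0.867 m → arm 0.867 m, τ = 221 × 0.867 = 191.6 N·m clockwise.
Total clockwise load moment = 787.4 N·m.
The cable tension T acts at 2.04 m; only its component perpendicular to the bar, T sinθ, produces torque. sinθ = h/√(h²+d²) = 3.57/√(3.57²+2.04²) = 0.8682.
Balancing moments: T × 2.04 × 0.8682 = 787.4, giving T = 787.4 / 1.771 = 445 N.

T ≈ 445 N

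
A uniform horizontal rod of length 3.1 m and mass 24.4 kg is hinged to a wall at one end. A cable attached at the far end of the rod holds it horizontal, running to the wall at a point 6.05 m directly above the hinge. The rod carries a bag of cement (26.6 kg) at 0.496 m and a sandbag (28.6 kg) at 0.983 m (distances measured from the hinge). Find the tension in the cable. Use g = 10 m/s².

Sum moments about the hinge (the unknown hinge reaction has zero arm there).
Beam weight: 24.4 × 10 = 244 N down at 1.55 m → arm 1.55 m, τ = 244 × 1.55 = 378.2 N·m clockwise.
Bag of cement: 26.6 × 10 = 266 N down at 0.496 m → arm 0.496 m, τ = 266 × 0.496 = 131.9 N·m clockwise.
Sandbag: 28.6 × 10 = 286 N down at 0.983 m → arm 0.983 m, τ = 286 × 0.983 = 281.1 N·m clockwise.
Total clockwise load moment = 791.2 N·m.
The cable tension T acts at 3.1 m; only its component perpendicular to the rod, T sinθ, produces torque. sinθ = h/√(h²+d²) = 6.05/√(6.05²+3.1²) = 0.89.
Στ = 0 ⇒ T × 3.1 × 0.89 = 791.2 ⇒ T = 791.2 / 2.759 = 287 N.

T ≈ 287 N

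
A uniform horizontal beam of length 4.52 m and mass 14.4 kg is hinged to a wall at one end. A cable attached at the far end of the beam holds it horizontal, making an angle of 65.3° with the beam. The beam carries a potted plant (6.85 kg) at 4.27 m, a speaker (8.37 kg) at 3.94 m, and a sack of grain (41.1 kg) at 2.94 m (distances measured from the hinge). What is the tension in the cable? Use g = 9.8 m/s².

T ≈ 515 N

Taking torques about the hinge:
Beam weight: 14.4 × 9.8 = 141.1 N down at 2.26 m → arm 2.26 m, τ = 141.1 × 2.26 = 318.9 N·m clockwise.
Potted plant: 6.85 × 9.8 = 67.13 N down at 4.27 m → arm 4.27 m, τ = 67.13 × 4.27 = 286.6 N·m clockwise.
Speaker: 8.37 × 9.8 = 82.03 N down at 3.94 m → arm 3.94 m, τ = 82.03 × 3.94 = 323.2 N·m clockwise.
Sack of grain: 41.1 × 9.8 = 402.8 N down at 2.94 m → arm 2.94 m, τ = 402.8 × 2.94 = 1184 N·m clockwise.
Total clockwise load moment = 2113 N·m.
The cable tension T acts at 4.52 m; only its component perpendicular to the beam, T sinθ, produces torque. sin 65.3° = 0.9085.
For rotational equilibrium, T × 4.52 × 0.9085 = 2113, so T = 2113 / 4.106 = 515 N.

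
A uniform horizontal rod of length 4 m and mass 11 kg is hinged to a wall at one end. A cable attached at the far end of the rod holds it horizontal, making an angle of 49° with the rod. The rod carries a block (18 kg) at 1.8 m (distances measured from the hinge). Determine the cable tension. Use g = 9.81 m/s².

Sum moments about the hinge (the unknown hinge reaction has zero arm there).
Beam weight: 11 × 9.81 = 107.9 N down at 2 m → arm 2 m, τ = 107.9 × 2 = 215.8 N·m clockwise.
Block: 18 × 9.81 = 176.6 N down at 1.8 m → arm 1.8 m, τ = 176.6 × 1.8 = 317.9 N·m clockwise.
Total clockwise load moment = 533.7 N·m.
The cable tension T acts at 4 m; only its component perpendicular to the rod, T sinθ, produces torque. sin 49° = 0.7547.
Balancing moments: T × 4 × 0.7547 = 533.7, giving T = 533.7 / 3.019 = 177 N.

T ≈ 177 N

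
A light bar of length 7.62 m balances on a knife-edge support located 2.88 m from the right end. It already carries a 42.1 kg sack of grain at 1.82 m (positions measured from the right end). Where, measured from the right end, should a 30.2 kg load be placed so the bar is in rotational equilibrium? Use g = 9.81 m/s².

Take moments about the knife-edge support (at 2.88 m from the right end).
Sack of grain: 42.1 × 9.81 = 413 N down at 1.82 m → arm 1.06 m, τ = 413 × 1.06 = 437.8 N·m clockwise.
Net moment of existing loads = 437.8 N·m clockwise.
The load weighs 30.2 × 9.81 = 296.3 N and must supply an equal counterclockwise moment, so its lever arm about the knife-edge support is 437.8 / 296.3 = 1.48 m.
That puts it at 2.88 + 1.48 = 4.36 m from the right end.

x ≈ 4.36 m from the right end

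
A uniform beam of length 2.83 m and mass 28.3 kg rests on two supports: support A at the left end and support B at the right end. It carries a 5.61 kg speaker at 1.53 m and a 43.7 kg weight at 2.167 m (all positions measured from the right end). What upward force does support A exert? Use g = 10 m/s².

Take moments about support B.
Beam weight: 28.3 × 10 = 283 N down at 1.415 m → arm 1.415 m, τ = 283 × 1.415 = 400.4 N·m counterclockwise.
Speaker: 5.61 × 10 = 56.1 N down at 1.53 m → arm 1.53 m, τ = 56.1 × 1.53 = 85.83 N·m counterclockwise.
Weight: 43.7 × 10 = 437 N down at 2.167 m → arm 2.167 m, τ = 437 × 2.167 = 947 N·m counterclockwise.
Net load moment about support B = 1433 N·m counterclockwise.
Reaction R at support A is upward at 2.83 m, arm 2.83 m → moment R × 2.83 clockwise.
Balancing moments: R × 2.83 = 1433, giving R = 506 N.

R_A ≈ 506 N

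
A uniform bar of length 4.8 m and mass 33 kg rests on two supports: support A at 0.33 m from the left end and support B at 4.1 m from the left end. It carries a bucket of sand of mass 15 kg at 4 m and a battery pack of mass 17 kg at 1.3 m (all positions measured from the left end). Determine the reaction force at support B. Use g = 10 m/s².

Sum moments about support A (its reaction then has zero moment arm).
Beam weight: 33 × 10 = 330 N down at 2.4 m → arm 2.07 m, τ = 330 × 2.07 = 683.1 N·m clockwise.
Bucket of sand: 15 × 10 = 150 N down at 4 m → arm 3.67 m, τ = 150 × 3.67 = 550.5 N·m clockwise.
Battery pack: 17 × 10 = 170 N down at 1.3 m → arm 0.97 m, τ = 170 × 0.97 = 164.9 N·m clockwise.
Net load moment about support A = 1398 N·m clockwise.
Reaction R at support B is upward at 4.1 m, arm 3.77 m → moment R × 3.77 counterclockwise.
Στ = 0 ⇒ R × 3.77 = 1398 ⇒ R = 371 N.

R_B ≈ 371 N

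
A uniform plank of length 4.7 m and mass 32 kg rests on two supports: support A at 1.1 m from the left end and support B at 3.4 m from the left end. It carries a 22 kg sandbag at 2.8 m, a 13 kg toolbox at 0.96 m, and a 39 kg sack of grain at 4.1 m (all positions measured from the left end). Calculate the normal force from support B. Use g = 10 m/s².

R_B ≈ 837 N

Taking torques about support A:
Beam weight: 32 × 10 = 320 N down at 2.35 m → arm 1.25 m, τ = 320 × 1.25 = 400 N·m clockwise.
Sandbag: 22 × 10 = 220 N down at 2.8 m → arm 1.7 m, τ = 220 × 1.7 = 374 N·m clockwise.
Toolbox: 13 × 10 = 130 N down at 0.96 m → arm 0.14 m, τ = 130 × 0.14 = 18.2 N·m counterclockwise.
Sack of grain: 39 × 10 = 390 N down at 4.1 m → arm 3 m, τ = 390 × 3 = 1170 N·m clockwise.
Net load moment about support A = 1926 N·m clockwise.
Reaction R at support B is upward at 3.4 m, arm 2.3 m → moment R × 2.3 counterclockwise.
For rotational equilibrium, R × 2.3 = 1926, so R = 837 N.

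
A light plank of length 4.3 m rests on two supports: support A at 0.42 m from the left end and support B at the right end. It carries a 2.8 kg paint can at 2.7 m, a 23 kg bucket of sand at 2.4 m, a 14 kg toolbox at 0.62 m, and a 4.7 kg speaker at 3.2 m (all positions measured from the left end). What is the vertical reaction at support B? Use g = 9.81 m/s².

Take moments about support A.
Paint can: 2.8 × 9.81 = 27.47 N down at 2.7 m → arm 2.28 m, τ = 27.47 × 2.28 = 62.63 N·m clockwise.
Bucket of sand: 23 × 9.81 = 225.6 N down at 2.4 m → arm 1.98 m, τ = 225.6 × 1.98 = 446.7 N·m clockwise.
Toolbox: 14 × 9.81 = 137.3 N down at 0.62 m → arm 0.2 m, τ = 137.3 × 0.2 = 27.46 N·m clockwise.
Speaker: 4.7 × 9.81 = 46.11 N down at 3.2 m → arm 2.78 m, τ = 46.11 × 2.78 = 128.2 N·m clockwise.
Net load moment about support A = 665 N·m clockwise.
Reaction R at support B is upward at 4.3 m, arm 3.88 m → moment R × 3.88 counterclockwise.
Balancing moments: R × 3.88 = 665, giving R = 171 N.

R_B ≈ 171 N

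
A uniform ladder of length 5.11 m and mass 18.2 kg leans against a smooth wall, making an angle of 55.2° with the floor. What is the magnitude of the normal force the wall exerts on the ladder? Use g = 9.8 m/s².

Choose the foot of the ladder as the axis so the floor normal and friction both act there and drop out.
Ladder weight 18.2×9.8 = 178.4 N acts at 2.555 m along the ladder; its horizontal arm is 2.555·cos55.2° = 1.458 m → τ = 260.1 N·m clockwise.
Wall normal N acts horizontally at the top; its moment arm is the height L sinθ = 5.11·sin55.2° = 4.196 m, counterclockwise.
Balancing moments: N × 4.196 = 260.1, giving N = 62 N.

N_wall ≈ 62 N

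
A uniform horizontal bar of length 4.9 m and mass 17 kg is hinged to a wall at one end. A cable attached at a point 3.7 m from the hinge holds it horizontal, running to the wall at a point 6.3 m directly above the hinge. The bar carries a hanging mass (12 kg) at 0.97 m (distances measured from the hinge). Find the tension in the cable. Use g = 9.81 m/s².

T ≈ 164 N

Take moments about the hinge.
Beam weight: 17 × 9.81 = 166.8 N down at 2.45 m → arm 2.45 m, τ = 166.8 × 2.45 = 408.7 N·m clockwise.
Hanging mass: 12 × 9.81 = 117.7 N down at 0.97 m → arm 0.97 m, τ = 117.7 × 0.97 = 114.2 N·m clockwise.
Total clockwise load moment = 522.9 N·m.
The cable tension T acts at 3.7 m; only its component perpendicular to the bar, T sinθ, produces torque. sinθ = h/√(h²+d²) = 6.3/√(6.3²+3.7²) = 0.8623.
For rotational equilibrium, T × 3.7 × 0.8623 = 522.9, so T = 522.9 / 3.191 = 164 N.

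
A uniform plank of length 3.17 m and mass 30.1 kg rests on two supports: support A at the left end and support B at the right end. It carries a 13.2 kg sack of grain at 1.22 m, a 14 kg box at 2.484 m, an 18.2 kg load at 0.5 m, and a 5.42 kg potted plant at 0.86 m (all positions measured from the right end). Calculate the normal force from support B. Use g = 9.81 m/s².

R_B ≈ 446 N

Sum moments about support A (its reaction then has zero moment arm).
Beam weight: 30.1 × 9.81 = 295.3 N down at 1.585 m → arm 1.585 m, τ = 295.3 × 1.585 = 468.1 N·m clockwise.
Sack of grain: 13.2 × 9.81 = 129.5 N down at 1.22 m → arm 1.95 m, τ = 129.5 × 1.95 = 252.5 N·m clockwise.
Box: 14 × 9.81 = 137.3 N down at 2.484 m → arm 0.686 m, τ = 137.3 × 0.686 = 94.19 N·m clockwise.
Load: 18.2 × 9.81 = 178.5 N down at 0.5 m → arm 2.67 m, τ = 178.5 × 2.67 = 476.6 N·m clockwise.
Potted plant: 5.42 × 9.81 = 53.17 N down at 0.86 m → arm 2.31 m, τ = 53.17 × 2.31 = 122.8 N·m clockwise.
Net load moment about support A = 1414 N·m clockwise.
Reaction R at support B is upward at 0 m, arm 3.17 m → moment R × 3.17 counterclockwise.
Setting net torque to zero: R × 3.17 = 1414 → R = 446 N.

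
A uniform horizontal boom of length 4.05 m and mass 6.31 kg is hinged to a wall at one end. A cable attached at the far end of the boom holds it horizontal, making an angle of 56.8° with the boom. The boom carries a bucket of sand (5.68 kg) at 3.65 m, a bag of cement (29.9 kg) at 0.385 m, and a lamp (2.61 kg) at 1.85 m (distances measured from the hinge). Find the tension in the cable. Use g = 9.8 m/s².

Choose the hinge as the axis so the unknown hinge reaction has zero arm there.
Beam weight: 6.31 × 9.8 = 61.84 N down at 2.025 m → arm 2.025 m, τ = 61.84 × 2.025 = 125.2 N·m clockwise.
Bucket of sand: 5.68 × 9.8 = 55.66 N down at 3.65 m → arm 3.65 m, τ = 55.66 × 3.65 = 203.2 N·m clockwise.
Bag of cement: 29.9 × 9.8 = 293 N down at 0.385 m → arm 0.385 m, τ = 293 × 0.385 = 112.8 N·m clockwise.
Lamp: 2.61 × 9.8 = 25.58 N down at 1.85 m → arm 1.85 m, τ = 25.58 × 1.85 = 47.32 N·m clockwise.
Total clockwise load moment = 488.5 N·m.
The cable tension T acts at 4.05 m; only its component perpendicular to the boom, T sinθ, produces torque. sin 56.8° = 0.8368.
For rotational equilibrium, T × 4.05 × 0.8368 = 488.5, so T = 488.5 / 3.389 = 144 N.

T ≈ 144 N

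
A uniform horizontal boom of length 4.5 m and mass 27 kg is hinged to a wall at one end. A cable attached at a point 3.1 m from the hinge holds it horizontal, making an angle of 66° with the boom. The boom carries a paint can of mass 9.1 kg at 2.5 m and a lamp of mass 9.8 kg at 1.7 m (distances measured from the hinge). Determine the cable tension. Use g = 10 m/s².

About the hinge:
Beam weight: 27 × 10 = 270 N down at 2.25 m → arm 2.25 m, τ = 270 × 2.25 = 607.5 N·m clockwise.
Paint can: 9.1 × 10 = 91 N down at 2.5 m → arm 2.5 m, τ = 91 × 2.5 = 227.5 N·m clockwise.
Lamp: 9.8 × 10 = 98 N down at 1.7 m → arm 1.7 m, τ = 98 × 1.7 = 166.6 N·m clockwise.
Total clockwise load moment = 1002 N·m.
The cable tension T acts at 3.1 m; only its component perpendicular to the boom, T sinθ, produces torque. sin 66° = 0.9135.
Στ = 0 ⇒ T × 3.1 × 0.9135 = 1002 ⇒ T = 1002 / 2.832 = 354 N.

T ≈ 354 N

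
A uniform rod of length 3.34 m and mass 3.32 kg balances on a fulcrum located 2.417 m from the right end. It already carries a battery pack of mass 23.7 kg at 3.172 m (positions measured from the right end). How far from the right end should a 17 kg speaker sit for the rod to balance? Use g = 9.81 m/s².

Choose the fulcrum (at 2.417 m from the right end) as the axis so the support reaction has zero arm there.
Beam weight: 3.32 × 9.81 = 32.57 N down at 1.67 m → arm 0.747 m, τ = 32.57 × 0.747 = 24.33 N·m clockwise.
Battery pack: 23.7 × 9.81 = 232.5 N down at 3.172 m → arm 0.755 m, τ = 232.5 × 0.755 = 175.5 N·m counterclockwise.
Net moment of existing loads = 151.2 N·m counterclockwise.
The speaker weighs 17 × 9.81 = 166.8 N and must supply an equal clockwise moment, so its lever arm about the fulcrum is 151.2 / 166.8 = 0.906 m.
That puts it at 2.417 − 0.906 = 1.51 m from the right end.

x ≈ 1.51 m from the right end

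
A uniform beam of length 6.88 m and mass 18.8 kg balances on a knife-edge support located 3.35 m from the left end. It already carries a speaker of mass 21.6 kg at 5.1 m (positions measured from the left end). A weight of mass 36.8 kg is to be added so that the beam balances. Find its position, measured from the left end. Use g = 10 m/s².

x ≈ 2.28 m from the left end

About the knife-edge support (at 3.35 m from the left end):
Beam weight: 18.8 × 10 = 188 N down at 3.44 m → arm 0.09 m, τ = 188 × 0.09 = 16.92 N·m clockwise.
Speaker: 21.6 × 10 = 216 N down at 5.1 m → arm 1.75 m, τ = 216 × 1.75 = 378 N·m clockwise.
Net moment of existing loads = 394.9 N·m clockwise.
The weight weighs 36.8 × 10 = 368 N and must supply an equal counterclockwise moment, so its lever arm about the knife-edge support is 394.9 / 368 = 1.07 m.
That puts it at 3.35 − 1.07 = 2.28 m from the left end.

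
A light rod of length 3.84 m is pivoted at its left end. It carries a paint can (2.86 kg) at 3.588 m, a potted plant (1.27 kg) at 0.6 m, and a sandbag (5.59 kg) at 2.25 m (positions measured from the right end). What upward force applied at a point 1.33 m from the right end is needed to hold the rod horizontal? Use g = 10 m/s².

About the left end:
Paint can: 2.86 × 10 = 28.6 N down at 3.588 m → arm 0.252 m, τ = 28.6 × 0.252 = 7.207 N·m clockwise.
Potted plant: 1.27 × 10 = 12.7 N down at 0.6 m → arm 3.24 m, τ = 12.7 × 3.24 = 41.15 N·m clockwise.
Sandbag: 5.59 × 10 = 55.9 N down at 2.25 m → arm 1.59 m, τ = 55.9 × 1.59 = 88.88 N·m clockwise.
Net moment of the loads = 137.2 N·m clockwise.
The upward force F acts at a point 1.33 m from the right end, arm 2.51 m, giving F × 2.51 counterclockwise.
Στ = 0 ⇒ F × 2.51 = 137.2 ⇒ F = 137.2 / 2.51 = 54.7 N.

F ≈ 54.7 N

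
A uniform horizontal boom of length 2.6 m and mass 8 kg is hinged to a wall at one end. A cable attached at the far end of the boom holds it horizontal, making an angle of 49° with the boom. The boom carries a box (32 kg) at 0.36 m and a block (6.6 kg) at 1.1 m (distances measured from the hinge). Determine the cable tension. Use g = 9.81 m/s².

T ≈ 146 N

Taking torques about the hinge:
Beam weight: 8 × 9.81 = 78.48 N down at 1.3 m → arm 1.3 m, τ = 78.48 × 1.3 = 102 N·m clockwise.
Box: 32 × 9.81 = 313.9 N down at 0.36 m → arm 0.36 m, τ = 313.9 × 0.36 = 113 N·m clockwise.
Block: 6.6 × 9.81 = 64.75 N down at 1.1 m → arm 1.1 m, τ = 64.75 × 1.1 = 71.23 N·m clockwise.
Total clockwise load moment = 286.2 N·m.
The cable tension T acts at 2.6 m; only its component perpendicular to the boom, T sinθ, produces torque. sin 49° = 0.7547.
Balancing moments: T × 2.6 × 0.7547 = 286.2, giving T = 286.2 / 1.962 = 146 N.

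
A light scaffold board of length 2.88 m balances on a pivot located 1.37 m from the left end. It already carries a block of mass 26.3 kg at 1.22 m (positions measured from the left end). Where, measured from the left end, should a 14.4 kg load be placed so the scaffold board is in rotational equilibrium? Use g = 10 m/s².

x ≈ 1.64 m from the left end

Taking torques about the pivot (at 1.37 m from the left end):
Block: 26.3 × 10 = 263 N down at 1.22 m → arm 0.15 m, τ = 263 × 0.15 = 39.45 N·m counterclockwise.
Net moment of existing loads = 39.45 N·m counterclockwise.
The load weighs 14.4 × 10 = 144 N and must supply an equal clockwise moment, so its lever arm about the pivot is 39.45 / 144 = 0.274 m.
That puts it at 1.37 + 0.274 = 1.64 m from the left end.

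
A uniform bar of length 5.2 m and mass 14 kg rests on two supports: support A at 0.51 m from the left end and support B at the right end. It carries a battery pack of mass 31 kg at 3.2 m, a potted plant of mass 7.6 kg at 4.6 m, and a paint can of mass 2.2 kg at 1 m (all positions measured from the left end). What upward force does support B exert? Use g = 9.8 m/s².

R_B ≈ 303 N

Taking torques about support A:
Beam weight: 14 × 9.8 = 137.2 N down at 2.6 m → arm 2.09 m, τ = 137.2 × 2.09 = 286.7 N·m clockwise.
Battery pack: 31 × 9.8 = 303.8 N down at 3.2 m → arm 2.69 m, τ = 303.8 × 2.69 = 817.2 N·m clockwise.
Potted plant: 7.6 × 9.8 = 74.48 N down at 4.6 m → arm 4.09 m, τ = 74.48 × 4.09 = 304.6 N·m clockwise.
Paint can: 2.2 × 9.8 = 21.56 N down at 1 m → arm 0.49 m, τ = 21.56 × 0.49 = 10.56 N·m clockwise.
Net load moment about support A = 1419 N·m clockwise.
Reaction R at support B is upward at 5.2 m, arm 4.69 m → moment R × 4.69 counterclockwise.
For rotational equilibrium, R × 4.69 = 1419, so R = 303 N.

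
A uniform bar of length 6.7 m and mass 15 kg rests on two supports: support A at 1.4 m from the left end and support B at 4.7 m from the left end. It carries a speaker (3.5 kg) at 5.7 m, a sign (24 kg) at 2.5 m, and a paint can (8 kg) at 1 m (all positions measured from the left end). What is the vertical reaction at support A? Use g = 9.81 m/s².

Take moments about support B.
Beam weight: 15 × 9.81 = 147.2 N down at 3.35 m → arm 1.35 m, τ = 147.2 × 1.35 = 198.7 N·m counterclockwise.
Speaker: 3.5 × 9.81 = 34.34 N down at 5.7 m → arm 1 m, τ = 34.34 × 1 = 34.34 N·m clockwise.
Sign: 24 × 9.81 = 235.4 N down at 2.5 m → arm 2.2 m, τ = 235.4 × 2.2 = 517.9 N·m counterclockwise.
Paint can: 8 × 9.81 = 78.48 N down at 1 m → arm 3.7 m, τ = 78.48 × 3.7 = 290.4 N·m counterclockwise.
Net load moment about support B = 972.7 N·m counterclockwise.
Reaction R at support A is upward at 1.4 m, arm 3.3 m → moment R × 3.3 clockwise.
Balancing moments: R × 3.3 = 972.7, giving R = 295 N.

R_A ≈ 295 N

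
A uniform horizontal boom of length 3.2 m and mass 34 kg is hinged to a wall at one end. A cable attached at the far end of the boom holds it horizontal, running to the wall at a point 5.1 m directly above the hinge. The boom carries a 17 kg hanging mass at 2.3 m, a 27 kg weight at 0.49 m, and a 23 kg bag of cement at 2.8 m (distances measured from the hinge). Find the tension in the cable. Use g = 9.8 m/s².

Sum moments about the hinge (the unknown hinge reaction has zero arm there).
Beam weight: 34 × 9.8 = 333.2 N down at 1.6 m → arm 1.6 m, τ = 333.2 × 1.6 = 533.1 N·m clockwise.
Hanging mass: 17 × 9.8 = 166.6 N down at 2.3 m → arm 2.3 m, τ = 166.6 × 2.3 = 383.2 N·m clockwise.
Weight: 27 × 9.8 = 264.6 N down at 0.49 m → arm 0.49 m, τ = 264.6 × 0.49 = 129.7 N·m clockwise.
Bag of cement: 23 × 9.8 = 225.4 N down at 2.8 m → arm 2.8 m, τ = 225.4 × 2.8 = 631.1 N·m clockwise.
Total clockwise load moment = 1677 N·m.
The cable tension T acts at 3.2 m; only its component perpendicular to the boom, T sinθ, produces torque. sinθ = h/√(h²+d²) = 5.1/√(5.1²+3.2²) = 0.8471.
For rotational equilibrium, T × 3.2 × 0.8471 = 1677, so T = 1677 / 2.711 = 619 N.

T ≈ 619 N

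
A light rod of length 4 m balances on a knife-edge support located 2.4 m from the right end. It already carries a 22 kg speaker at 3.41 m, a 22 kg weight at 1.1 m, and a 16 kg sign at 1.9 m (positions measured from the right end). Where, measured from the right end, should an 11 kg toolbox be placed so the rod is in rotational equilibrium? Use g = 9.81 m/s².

x ≈ 3.71 m from the right end

Taking torques about the knife-edge support (at 2.4 m from the right end):
Speaker: 22 × 9.81 = 215.8 N down at 3.41 m → arm 1.01 m, τ = 215.8 × 1.01 = 218 N·m counterclockwise.
Weight: 22 × 9.81 = 215.8 N down at 1.1 m → arm 1.3 m, τ = 215.8 × 1.3 = 280.5 N·m clockwise.
Sign: 16 × 9.81 = 157 N down at 1.9 m → arm 0.5 m, τ = 157 × 0.5 = 78.5 N·m clockwise.
Net moment of existing loads = 141 N·m clockwise.
The toolbox weighs 11 × 9.81 = 107.9 N and must supply an equal counterclockwise moment, so its lever arm about the knife-edge support is 141 / 107.9 = 1.31 m.
That puts it at 2.4 + 1.31 = 3.71 m from the right end.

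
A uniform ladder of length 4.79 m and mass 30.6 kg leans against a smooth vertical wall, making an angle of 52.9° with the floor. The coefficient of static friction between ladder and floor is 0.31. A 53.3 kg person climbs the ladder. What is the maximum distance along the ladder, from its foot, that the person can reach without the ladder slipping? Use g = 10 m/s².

d ≈ 1.72 m

Take moments about the foot of the ladder.
Ladder weight 30.6×10 = 306 N acts at 2.395 m along the ladder; its horizontal arm is 2.395·cos52.9° = 1.445 m → τ = 442.2 N·m clockwise.
Person weight 53.3×10 = 533 N at distance d → arm d·cos52.9° → τ = 533·d·0.6032 clockwise.
Wall normal N at the top has arm L sinθ = 3.82 m counterclockwise, so Στ = 0 gives N·3.82 = 442.2 + 321.5·d.
ΣFy = 0 ⇒ N_floor = 839 N, so the maximum friction is μ_s·N_floor = 0.31×839 = 260.1 N. ΣFx = 0 ⇒ N_wall = f, so at the slipping point N = 260.1 N.
Substituting: 260.1×3.82 = 442.2 + 321.5·d ⇒ d = (993.6 − 442.2) / 321.5 = 1.72 m.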